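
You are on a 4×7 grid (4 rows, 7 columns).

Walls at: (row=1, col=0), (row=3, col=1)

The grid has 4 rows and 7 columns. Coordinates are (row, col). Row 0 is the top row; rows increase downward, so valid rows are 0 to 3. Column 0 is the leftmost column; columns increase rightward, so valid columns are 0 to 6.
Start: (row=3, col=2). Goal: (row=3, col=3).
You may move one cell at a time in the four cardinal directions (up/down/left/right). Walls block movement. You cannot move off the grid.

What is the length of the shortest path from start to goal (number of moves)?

Answer: Shortest path length: 1

Derivation:
BFS from (row=3, col=2) until reaching (row=3, col=3):
  Distance 0: (row=3, col=2)
  Distance 1: (row=2, col=2), (row=3, col=3)  <- goal reached here
One shortest path (1 moves): (row=3, col=2) -> (row=3, col=3)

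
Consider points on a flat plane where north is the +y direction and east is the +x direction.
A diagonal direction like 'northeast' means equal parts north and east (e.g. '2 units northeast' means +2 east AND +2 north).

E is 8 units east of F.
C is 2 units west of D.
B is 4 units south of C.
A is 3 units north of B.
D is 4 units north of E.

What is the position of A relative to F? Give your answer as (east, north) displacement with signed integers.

Place F at the origin (east=0, north=0).
  E is 8 units east of F: delta (east=+8, north=+0); E at (east=8, north=0).
  D is 4 units north of E: delta (east=+0, north=+4); D at (east=8, north=4).
  C is 2 units west of D: delta (east=-2, north=+0); C at (east=6, north=4).
  B is 4 units south of C: delta (east=+0, north=-4); B at (east=6, north=0).
  A is 3 units north of B: delta (east=+0, north=+3); A at (east=6, north=3).
Therefore A relative to F: (east=6, north=3).

Answer: A is at (east=6, north=3) relative to F.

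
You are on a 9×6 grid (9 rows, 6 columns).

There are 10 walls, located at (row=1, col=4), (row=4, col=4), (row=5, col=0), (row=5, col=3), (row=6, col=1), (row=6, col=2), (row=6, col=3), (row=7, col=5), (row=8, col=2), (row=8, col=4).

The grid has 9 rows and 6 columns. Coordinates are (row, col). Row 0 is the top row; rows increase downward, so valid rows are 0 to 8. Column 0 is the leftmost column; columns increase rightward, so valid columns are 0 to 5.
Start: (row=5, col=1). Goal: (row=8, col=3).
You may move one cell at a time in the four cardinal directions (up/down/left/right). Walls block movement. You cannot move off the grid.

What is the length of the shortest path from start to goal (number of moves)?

BFS from (row=5, col=1) until reaching (row=8, col=3):
  Distance 0: (row=5, col=1)
  Distance 1: (row=4, col=1), (row=5, col=2)
  Distance 2: (row=3, col=1), (row=4, col=0), (row=4, col=2)
  Distance 3: (row=2, col=1), (row=3, col=0), (row=3, col=2), (row=4, col=3)
  Distance 4: (row=1, col=1), (row=2, col=0), (row=2, col=2), (row=3, col=3)
  Distance 5: (row=0, col=1), (row=1, col=0), (row=1, col=2), (row=2, col=3), (row=3, col=4)
  Distance 6: (row=0, col=0), (row=0, col=2), (row=1, col=3), (row=2, col=4), (row=3, col=5)
  Distance 7: (row=0, col=3), (row=2, col=5), (row=4, col=5)
  Distance 8: (row=0, col=4), (row=1, col=5), (row=5, col=5)
  Distance 9: (row=0, col=5), (row=5, col=4), (row=6, col=5)
  Distance 10: (row=6, col=4)
  Distance 11: (row=7, col=4)
  Distance 12: (row=7, col=3)
  Distance 13: (row=7, col=2), (row=8, col=3)  <- goal reached here
One shortest path (13 moves): (row=5, col=1) -> (row=5, col=2) -> (row=4, col=2) -> (row=4, col=3) -> (row=3, col=3) -> (row=3, col=4) -> (row=3, col=5) -> (row=4, col=5) -> (row=5, col=5) -> (row=5, col=4) -> (row=6, col=4) -> (row=7, col=4) -> (row=7, col=3) -> (row=8, col=3)

Answer: Shortest path length: 13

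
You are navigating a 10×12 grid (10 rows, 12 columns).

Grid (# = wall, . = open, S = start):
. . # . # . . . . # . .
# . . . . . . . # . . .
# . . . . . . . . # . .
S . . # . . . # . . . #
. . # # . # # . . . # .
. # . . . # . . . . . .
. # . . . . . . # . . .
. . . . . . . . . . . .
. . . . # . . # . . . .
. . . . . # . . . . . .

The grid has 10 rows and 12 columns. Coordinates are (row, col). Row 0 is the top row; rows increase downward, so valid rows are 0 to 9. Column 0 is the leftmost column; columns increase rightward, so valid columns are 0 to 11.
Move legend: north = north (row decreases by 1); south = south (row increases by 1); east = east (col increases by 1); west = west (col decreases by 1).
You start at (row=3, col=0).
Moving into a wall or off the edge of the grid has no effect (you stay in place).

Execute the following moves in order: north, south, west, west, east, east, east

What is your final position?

Answer: Final position: (row=4, col=1)

Derivation:
Start: (row=3, col=0)
  north (north): blocked, stay at (row=3, col=0)
  south (south): (row=3, col=0) -> (row=4, col=0)
  west (west): blocked, stay at (row=4, col=0)
  west (west): blocked, stay at (row=4, col=0)
  east (east): (row=4, col=0) -> (row=4, col=1)
  east (east): blocked, stay at (row=4, col=1)
  east (east): blocked, stay at (row=4, col=1)
Final: (row=4, col=1)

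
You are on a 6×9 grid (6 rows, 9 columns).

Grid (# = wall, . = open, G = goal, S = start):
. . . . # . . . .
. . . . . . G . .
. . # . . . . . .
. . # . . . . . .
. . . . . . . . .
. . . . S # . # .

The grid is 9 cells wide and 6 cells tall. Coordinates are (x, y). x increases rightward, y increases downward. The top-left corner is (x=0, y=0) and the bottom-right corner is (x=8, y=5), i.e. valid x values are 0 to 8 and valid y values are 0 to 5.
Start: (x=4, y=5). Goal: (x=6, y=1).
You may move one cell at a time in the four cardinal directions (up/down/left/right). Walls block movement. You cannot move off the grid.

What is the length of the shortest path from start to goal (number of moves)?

BFS from (x=4, y=5) until reaching (x=6, y=1):
  Distance 0: (x=4, y=5)
  Distance 1: (x=4, y=4), (x=3, y=5)
  Distance 2: (x=4, y=3), (x=3, y=4), (x=5, y=4), (x=2, y=5)
  Distance 3: (x=4, y=2), (x=3, y=3), (x=5, y=3), (x=2, y=4), (x=6, y=4), (x=1, y=5)
  Distance 4: (x=4, y=1), (x=3, y=2), (x=5, y=2), (x=6, y=3), (x=1, y=4), (x=7, y=4), (x=0, y=5), (x=6, y=5)
  Distance 5: (x=3, y=1), (x=5, y=1), (x=6, y=2), (x=1, y=3), (x=7, y=3), (x=0, y=4), (x=8, y=4)
  Distance 6: (x=3, y=0), (x=5, y=0), (x=2, y=1), (x=6, y=1), (x=1, y=2), (x=7, y=2), (x=0, y=3), (x=8, y=3), (x=8, y=5)  <- goal reached here
One shortest path (6 moves): (x=4, y=5) -> (x=4, y=4) -> (x=5, y=4) -> (x=6, y=4) -> (x=6, y=3) -> (x=6, y=2) -> (x=6, y=1)

Answer: Shortest path length: 6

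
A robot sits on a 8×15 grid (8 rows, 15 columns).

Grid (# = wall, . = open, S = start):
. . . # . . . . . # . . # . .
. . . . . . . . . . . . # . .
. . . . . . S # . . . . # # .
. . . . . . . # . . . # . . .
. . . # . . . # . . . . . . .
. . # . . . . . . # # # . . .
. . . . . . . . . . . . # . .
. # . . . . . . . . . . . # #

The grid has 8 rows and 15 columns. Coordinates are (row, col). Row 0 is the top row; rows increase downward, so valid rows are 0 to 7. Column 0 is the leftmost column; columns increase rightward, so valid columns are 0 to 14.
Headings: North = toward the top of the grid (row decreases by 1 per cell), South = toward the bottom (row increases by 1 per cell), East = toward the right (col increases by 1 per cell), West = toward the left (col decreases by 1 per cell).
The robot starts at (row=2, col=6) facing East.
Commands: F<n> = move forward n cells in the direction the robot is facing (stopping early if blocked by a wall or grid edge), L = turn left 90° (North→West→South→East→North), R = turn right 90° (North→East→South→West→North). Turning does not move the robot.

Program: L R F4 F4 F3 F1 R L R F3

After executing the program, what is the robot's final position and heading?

Start: (row=2, col=6), facing East
  L: turn left, now facing North
  R: turn right, now facing East
  F4: move forward 0/4 (blocked), now at (row=2, col=6)
  F4: move forward 0/4 (blocked), now at (row=2, col=6)
  F3: move forward 0/3 (blocked), now at (row=2, col=6)
  F1: move forward 0/1 (blocked), now at (row=2, col=6)
  R: turn right, now facing South
  L: turn left, now facing East
  R: turn right, now facing South
  F3: move forward 3, now at (row=5, col=6)
Final: (row=5, col=6), facing South

Answer: Final position: (row=5, col=6), facing South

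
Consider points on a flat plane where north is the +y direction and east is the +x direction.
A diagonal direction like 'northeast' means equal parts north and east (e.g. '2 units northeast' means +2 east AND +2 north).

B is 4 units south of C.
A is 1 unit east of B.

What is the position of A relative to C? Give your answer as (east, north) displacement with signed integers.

Place C at the origin (east=0, north=0).
  B is 4 units south of C: delta (east=+0, north=-4); B at (east=0, north=-4).
  A is 1 unit east of B: delta (east=+1, north=+0); A at (east=1, north=-4).
Therefore A relative to C: (east=1, north=-4).

Answer: A is at (east=1, north=-4) relative to C.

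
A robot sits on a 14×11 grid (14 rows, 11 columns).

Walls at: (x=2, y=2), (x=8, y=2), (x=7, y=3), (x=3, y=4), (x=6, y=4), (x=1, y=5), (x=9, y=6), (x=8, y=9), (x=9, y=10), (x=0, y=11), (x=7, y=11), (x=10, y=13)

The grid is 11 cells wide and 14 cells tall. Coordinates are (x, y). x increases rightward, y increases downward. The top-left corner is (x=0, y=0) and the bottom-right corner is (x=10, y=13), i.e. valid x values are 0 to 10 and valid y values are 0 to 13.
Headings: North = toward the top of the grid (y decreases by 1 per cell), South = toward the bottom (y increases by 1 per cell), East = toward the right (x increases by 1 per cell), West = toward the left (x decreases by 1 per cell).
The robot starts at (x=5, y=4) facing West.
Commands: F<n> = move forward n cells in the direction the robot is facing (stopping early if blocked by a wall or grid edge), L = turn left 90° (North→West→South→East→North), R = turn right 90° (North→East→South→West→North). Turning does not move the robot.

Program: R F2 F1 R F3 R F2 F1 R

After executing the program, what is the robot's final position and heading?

Start: (x=5, y=4), facing West
  R: turn right, now facing North
  F2: move forward 2, now at (x=5, y=2)
  F1: move forward 1, now at (x=5, y=1)
  R: turn right, now facing East
  F3: move forward 3, now at (x=8, y=1)
  R: turn right, now facing South
  F2: move forward 0/2 (blocked), now at (x=8, y=1)
  F1: move forward 0/1 (blocked), now at (x=8, y=1)
  R: turn right, now facing West
Final: (x=8, y=1), facing West

Answer: Final position: (x=8, y=1), facing West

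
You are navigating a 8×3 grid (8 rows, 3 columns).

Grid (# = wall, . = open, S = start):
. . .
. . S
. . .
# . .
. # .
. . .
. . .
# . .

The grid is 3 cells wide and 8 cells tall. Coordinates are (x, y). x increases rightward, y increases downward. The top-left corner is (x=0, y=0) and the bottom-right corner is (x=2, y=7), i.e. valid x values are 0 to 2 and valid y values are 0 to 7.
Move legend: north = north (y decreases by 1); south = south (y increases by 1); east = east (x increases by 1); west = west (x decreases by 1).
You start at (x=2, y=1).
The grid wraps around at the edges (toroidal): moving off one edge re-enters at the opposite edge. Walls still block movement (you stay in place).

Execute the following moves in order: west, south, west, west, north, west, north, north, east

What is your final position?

Answer: Final position: (x=2, y=7)

Derivation:
Start: (x=2, y=1)
  west (west): (x=2, y=1) -> (x=1, y=1)
  south (south): (x=1, y=1) -> (x=1, y=2)
  west (west): (x=1, y=2) -> (x=0, y=2)
  west (west): (x=0, y=2) -> (x=2, y=2)
  north (north): (x=2, y=2) -> (x=2, y=1)
  west (west): (x=2, y=1) -> (x=1, y=1)
  north (north): (x=1, y=1) -> (x=1, y=0)
  north (north): (x=1, y=0) -> (x=1, y=7)
  east (east): (x=1, y=7) -> (x=2, y=7)
Final: (x=2, y=7)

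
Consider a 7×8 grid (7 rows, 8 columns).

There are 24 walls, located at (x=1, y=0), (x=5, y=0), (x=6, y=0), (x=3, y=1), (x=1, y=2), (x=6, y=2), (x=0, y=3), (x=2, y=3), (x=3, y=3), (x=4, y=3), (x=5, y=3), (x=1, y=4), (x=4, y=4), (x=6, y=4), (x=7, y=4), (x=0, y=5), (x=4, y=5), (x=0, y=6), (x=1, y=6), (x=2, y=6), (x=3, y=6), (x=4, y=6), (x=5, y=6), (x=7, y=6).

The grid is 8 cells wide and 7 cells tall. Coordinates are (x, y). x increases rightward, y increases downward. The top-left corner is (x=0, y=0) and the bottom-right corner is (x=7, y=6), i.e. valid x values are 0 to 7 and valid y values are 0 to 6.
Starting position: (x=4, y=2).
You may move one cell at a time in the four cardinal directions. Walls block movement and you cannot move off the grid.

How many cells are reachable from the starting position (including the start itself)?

BFS flood-fill from (x=4, y=2):
  Distance 0: (x=4, y=2)
  Distance 1: (x=4, y=1), (x=3, y=2), (x=5, y=2)
  Distance 2: (x=4, y=0), (x=5, y=1), (x=2, y=2)
  Distance 3: (x=3, y=0), (x=2, y=1), (x=6, y=1)
  Distance 4: (x=2, y=0), (x=1, y=1), (x=7, y=1)
  Distance 5: (x=7, y=0), (x=0, y=1), (x=7, y=2)
  Distance 6: (x=0, y=0), (x=0, y=2), (x=7, y=3)
  Distance 7: (x=6, y=3)
Total reachable: 20 (grid has 32 open cells total)

Answer: Reachable cells: 20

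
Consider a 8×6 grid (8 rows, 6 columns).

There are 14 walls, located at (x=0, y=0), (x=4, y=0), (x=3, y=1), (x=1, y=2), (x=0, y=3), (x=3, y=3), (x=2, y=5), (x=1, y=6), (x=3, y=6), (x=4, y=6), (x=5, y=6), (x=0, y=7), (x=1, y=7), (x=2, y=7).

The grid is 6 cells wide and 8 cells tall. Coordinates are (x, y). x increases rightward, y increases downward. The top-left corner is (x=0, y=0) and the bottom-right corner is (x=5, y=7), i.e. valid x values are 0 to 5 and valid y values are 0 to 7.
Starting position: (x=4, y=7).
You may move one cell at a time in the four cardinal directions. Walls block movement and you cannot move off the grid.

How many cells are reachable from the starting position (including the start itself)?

BFS flood-fill from (x=4, y=7):
  Distance 0: (x=4, y=7)
  Distance 1: (x=3, y=7), (x=5, y=7)
Total reachable: 3 (grid has 34 open cells total)

Answer: Reachable cells: 3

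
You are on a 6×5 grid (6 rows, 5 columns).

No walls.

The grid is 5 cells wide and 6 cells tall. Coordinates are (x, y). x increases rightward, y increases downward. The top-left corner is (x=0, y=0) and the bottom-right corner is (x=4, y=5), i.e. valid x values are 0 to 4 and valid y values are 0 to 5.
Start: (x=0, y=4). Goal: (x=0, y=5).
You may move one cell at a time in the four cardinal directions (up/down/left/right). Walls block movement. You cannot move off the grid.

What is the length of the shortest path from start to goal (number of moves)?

Answer: Shortest path length: 1

Derivation:
BFS from (x=0, y=4) until reaching (x=0, y=5):
  Distance 0: (x=0, y=4)
  Distance 1: (x=0, y=3), (x=1, y=4), (x=0, y=5)  <- goal reached here
One shortest path (1 moves): (x=0, y=4) -> (x=0, y=5)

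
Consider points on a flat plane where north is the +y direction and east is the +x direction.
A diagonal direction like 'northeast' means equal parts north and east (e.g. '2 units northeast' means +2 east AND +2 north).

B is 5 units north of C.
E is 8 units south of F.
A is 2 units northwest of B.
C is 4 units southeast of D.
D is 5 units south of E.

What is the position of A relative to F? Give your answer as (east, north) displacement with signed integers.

Place F at the origin (east=0, north=0).
  E is 8 units south of F: delta (east=+0, north=-8); E at (east=0, north=-8).
  D is 5 units south of E: delta (east=+0, north=-5); D at (east=0, north=-13).
  C is 4 units southeast of D: delta (east=+4, north=-4); C at (east=4, north=-17).
  B is 5 units north of C: delta (east=+0, north=+5); B at (east=4, north=-12).
  A is 2 units northwest of B: delta (east=-2, north=+2); A at (east=2, north=-10).
Therefore A relative to F: (east=2, north=-10).

Answer: A is at (east=2, north=-10) relative to F.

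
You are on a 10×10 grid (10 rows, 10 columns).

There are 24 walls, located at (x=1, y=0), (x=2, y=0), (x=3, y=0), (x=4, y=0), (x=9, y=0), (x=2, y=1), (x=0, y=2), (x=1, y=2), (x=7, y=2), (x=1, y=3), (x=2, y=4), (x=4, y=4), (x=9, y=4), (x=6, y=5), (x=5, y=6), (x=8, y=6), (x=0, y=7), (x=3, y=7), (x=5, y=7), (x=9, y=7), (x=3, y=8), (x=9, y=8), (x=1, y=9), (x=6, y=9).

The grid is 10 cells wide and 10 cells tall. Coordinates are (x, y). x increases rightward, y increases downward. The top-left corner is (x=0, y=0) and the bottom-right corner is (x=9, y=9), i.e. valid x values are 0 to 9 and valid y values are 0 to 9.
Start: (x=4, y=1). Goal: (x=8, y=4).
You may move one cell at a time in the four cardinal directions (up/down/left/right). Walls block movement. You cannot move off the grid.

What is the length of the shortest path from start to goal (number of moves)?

Answer: Shortest path length: 7

Derivation:
BFS from (x=4, y=1) until reaching (x=8, y=4):
  Distance 0: (x=4, y=1)
  Distance 1: (x=3, y=1), (x=5, y=1), (x=4, y=2)
  Distance 2: (x=5, y=0), (x=6, y=1), (x=3, y=2), (x=5, y=2), (x=4, y=3)
  Distance 3: (x=6, y=0), (x=7, y=1), (x=2, y=2), (x=6, y=2), (x=3, y=3), (x=5, y=3)
  Distance 4: (x=7, y=0), (x=8, y=1), (x=2, y=3), (x=6, y=3), (x=3, y=4), (x=5, y=4)
  Distance 5: (x=8, y=0), (x=9, y=1), (x=8, y=2), (x=7, y=3), (x=6, y=4), (x=3, y=5), (x=5, y=5)
  Distance 6: (x=9, y=2), (x=8, y=3), (x=7, y=4), (x=2, y=5), (x=4, y=5), (x=3, y=6)
  Distance 7: (x=9, y=3), (x=8, y=4), (x=1, y=5), (x=7, y=5), (x=2, y=6), (x=4, y=6)  <- goal reached here
One shortest path (7 moves): (x=4, y=1) -> (x=5, y=1) -> (x=6, y=1) -> (x=7, y=1) -> (x=8, y=1) -> (x=8, y=2) -> (x=8, y=3) -> (x=8, y=4)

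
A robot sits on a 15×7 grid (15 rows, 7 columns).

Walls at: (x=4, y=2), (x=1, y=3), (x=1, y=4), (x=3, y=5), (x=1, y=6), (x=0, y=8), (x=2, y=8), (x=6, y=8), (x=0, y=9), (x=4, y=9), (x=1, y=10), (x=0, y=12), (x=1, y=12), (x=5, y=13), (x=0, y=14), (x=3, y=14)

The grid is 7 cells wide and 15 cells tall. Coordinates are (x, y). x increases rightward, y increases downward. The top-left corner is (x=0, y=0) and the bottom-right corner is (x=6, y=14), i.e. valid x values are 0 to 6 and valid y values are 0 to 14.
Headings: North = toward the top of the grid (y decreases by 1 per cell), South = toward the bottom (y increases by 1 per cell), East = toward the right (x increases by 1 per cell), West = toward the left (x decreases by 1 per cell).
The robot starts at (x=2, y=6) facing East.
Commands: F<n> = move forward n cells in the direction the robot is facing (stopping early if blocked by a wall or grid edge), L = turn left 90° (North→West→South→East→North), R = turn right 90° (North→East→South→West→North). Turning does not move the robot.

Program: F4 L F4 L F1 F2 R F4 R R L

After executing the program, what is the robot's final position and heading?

Start: (x=2, y=6), facing East
  F4: move forward 4, now at (x=6, y=6)
  L: turn left, now facing North
  F4: move forward 4, now at (x=6, y=2)
  L: turn left, now facing West
  F1: move forward 1, now at (x=5, y=2)
  F2: move forward 0/2 (blocked), now at (x=5, y=2)
  R: turn right, now facing North
  F4: move forward 2/4 (blocked), now at (x=5, y=0)
  R: turn right, now facing East
  R: turn right, now facing South
  L: turn left, now facing East
Final: (x=5, y=0), facing East

Answer: Final position: (x=5, y=0), facing East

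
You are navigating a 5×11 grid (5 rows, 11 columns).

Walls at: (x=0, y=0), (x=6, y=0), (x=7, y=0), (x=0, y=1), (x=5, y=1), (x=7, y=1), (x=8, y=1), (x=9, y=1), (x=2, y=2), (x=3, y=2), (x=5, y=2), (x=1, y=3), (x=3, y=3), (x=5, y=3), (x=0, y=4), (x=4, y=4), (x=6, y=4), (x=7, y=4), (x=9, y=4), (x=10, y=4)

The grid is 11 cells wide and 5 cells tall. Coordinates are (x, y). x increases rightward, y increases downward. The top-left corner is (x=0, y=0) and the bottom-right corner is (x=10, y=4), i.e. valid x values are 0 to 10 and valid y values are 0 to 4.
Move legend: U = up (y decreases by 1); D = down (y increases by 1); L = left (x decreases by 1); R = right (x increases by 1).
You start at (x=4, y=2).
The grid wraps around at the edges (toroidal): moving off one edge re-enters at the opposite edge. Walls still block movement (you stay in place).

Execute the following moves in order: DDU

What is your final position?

Start: (x=4, y=2)
  D (down): (x=4, y=2) -> (x=4, y=3)
  D (down): blocked, stay at (x=4, y=3)
  U (up): (x=4, y=3) -> (x=4, y=2)
Final: (x=4, y=2)

Answer: Final position: (x=4, y=2)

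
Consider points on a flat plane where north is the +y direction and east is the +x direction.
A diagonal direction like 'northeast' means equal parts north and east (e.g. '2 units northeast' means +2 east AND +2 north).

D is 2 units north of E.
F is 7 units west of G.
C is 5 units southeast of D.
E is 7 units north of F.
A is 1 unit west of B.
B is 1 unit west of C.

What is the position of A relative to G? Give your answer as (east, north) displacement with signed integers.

Place G at the origin (east=0, north=0).
  F is 7 units west of G: delta (east=-7, north=+0); F at (east=-7, north=0).
  E is 7 units north of F: delta (east=+0, north=+7); E at (east=-7, north=7).
  D is 2 units north of E: delta (east=+0, north=+2); D at (east=-7, north=9).
  C is 5 units southeast of D: delta (east=+5, north=-5); C at (east=-2, north=4).
  B is 1 unit west of C: delta (east=-1, north=+0); B at (east=-3, north=4).
  A is 1 unit west of B: delta (east=-1, north=+0); A at (east=-4, north=4).
Therefore A relative to G: (east=-4, north=4).

Answer: A is at (east=-4, north=4) relative to G.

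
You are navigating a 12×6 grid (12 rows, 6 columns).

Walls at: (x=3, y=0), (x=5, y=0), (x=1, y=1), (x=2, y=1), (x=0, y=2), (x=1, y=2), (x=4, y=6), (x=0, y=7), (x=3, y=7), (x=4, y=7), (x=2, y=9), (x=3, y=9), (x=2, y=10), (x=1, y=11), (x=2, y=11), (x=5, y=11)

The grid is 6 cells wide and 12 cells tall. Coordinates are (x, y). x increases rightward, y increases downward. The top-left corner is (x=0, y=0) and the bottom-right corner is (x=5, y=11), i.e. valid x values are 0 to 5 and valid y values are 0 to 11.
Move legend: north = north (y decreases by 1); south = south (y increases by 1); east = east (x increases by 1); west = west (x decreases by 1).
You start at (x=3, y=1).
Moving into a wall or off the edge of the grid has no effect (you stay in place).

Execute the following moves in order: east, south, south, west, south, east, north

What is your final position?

Start: (x=3, y=1)
  east (east): (x=3, y=1) -> (x=4, y=1)
  south (south): (x=4, y=1) -> (x=4, y=2)
  south (south): (x=4, y=2) -> (x=4, y=3)
  west (west): (x=4, y=3) -> (x=3, y=3)
  south (south): (x=3, y=3) -> (x=3, y=4)
  east (east): (x=3, y=4) -> (x=4, y=4)
  north (north): (x=4, y=4) -> (x=4, y=3)
Final: (x=4, y=3)

Answer: Final position: (x=4, y=3)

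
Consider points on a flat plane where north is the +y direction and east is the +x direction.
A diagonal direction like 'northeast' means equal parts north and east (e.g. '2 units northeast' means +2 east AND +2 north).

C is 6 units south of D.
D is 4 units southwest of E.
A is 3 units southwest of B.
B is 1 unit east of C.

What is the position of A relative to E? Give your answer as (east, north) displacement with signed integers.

Place E at the origin (east=0, north=0).
  D is 4 units southwest of E: delta (east=-4, north=-4); D at (east=-4, north=-4).
  C is 6 units south of D: delta (east=+0, north=-6); C at (east=-4, north=-10).
  B is 1 unit east of C: delta (east=+1, north=+0); B at (east=-3, north=-10).
  A is 3 units southwest of B: delta (east=-3, north=-3); A at (east=-6, north=-13).
Therefore A relative to E: (east=-6, north=-13).

Answer: A is at (east=-6, north=-13) relative to E.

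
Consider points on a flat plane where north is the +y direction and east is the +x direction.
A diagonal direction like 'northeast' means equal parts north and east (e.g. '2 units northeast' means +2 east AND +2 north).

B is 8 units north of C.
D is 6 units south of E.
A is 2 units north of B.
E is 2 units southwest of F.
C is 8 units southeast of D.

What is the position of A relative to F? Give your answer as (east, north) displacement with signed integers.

Place F at the origin (east=0, north=0).
  E is 2 units southwest of F: delta (east=-2, north=-2); E at (east=-2, north=-2).
  D is 6 units south of E: delta (east=+0, north=-6); D at (east=-2, north=-8).
  C is 8 units southeast of D: delta (east=+8, north=-8); C at (east=6, north=-16).
  B is 8 units north of C: delta (east=+0, north=+8); B at (east=6, north=-8).
  A is 2 units north of B: delta (east=+0, north=+2); A at (east=6, north=-6).
Therefore A relative to F: (east=6, north=-6).

Answer: A is at (east=6, north=-6) relative to F.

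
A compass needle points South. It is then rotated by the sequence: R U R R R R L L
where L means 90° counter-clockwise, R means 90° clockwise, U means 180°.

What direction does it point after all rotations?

Answer: Final heading: West

Derivation:
Start: South
  R (right (90° clockwise)) -> West
  U (U-turn (180°)) -> East
  R (right (90° clockwise)) -> South
  R (right (90° clockwise)) -> West
  R (right (90° clockwise)) -> North
  R (right (90° clockwise)) -> East
  L (left (90° counter-clockwise)) -> North
  L (left (90° counter-clockwise)) -> West
Final: West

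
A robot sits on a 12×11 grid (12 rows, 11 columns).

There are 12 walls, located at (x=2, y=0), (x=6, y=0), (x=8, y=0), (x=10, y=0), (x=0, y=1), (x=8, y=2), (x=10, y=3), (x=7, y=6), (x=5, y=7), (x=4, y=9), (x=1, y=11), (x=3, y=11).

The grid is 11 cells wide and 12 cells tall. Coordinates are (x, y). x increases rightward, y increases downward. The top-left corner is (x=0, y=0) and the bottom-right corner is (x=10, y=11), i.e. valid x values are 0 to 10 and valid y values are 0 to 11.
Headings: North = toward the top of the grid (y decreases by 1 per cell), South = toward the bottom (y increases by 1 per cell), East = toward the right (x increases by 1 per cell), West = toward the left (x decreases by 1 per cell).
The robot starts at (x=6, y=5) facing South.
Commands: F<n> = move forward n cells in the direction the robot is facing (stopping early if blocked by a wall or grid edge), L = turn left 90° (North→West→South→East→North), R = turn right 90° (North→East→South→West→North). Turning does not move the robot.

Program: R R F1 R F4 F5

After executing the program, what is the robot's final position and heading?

Start: (x=6, y=5), facing South
  R: turn right, now facing West
  R: turn right, now facing North
  F1: move forward 1, now at (x=6, y=4)
  R: turn right, now facing East
  F4: move forward 4, now at (x=10, y=4)
  F5: move forward 0/5 (blocked), now at (x=10, y=4)
Final: (x=10, y=4), facing East

Answer: Final position: (x=10, y=4), facing East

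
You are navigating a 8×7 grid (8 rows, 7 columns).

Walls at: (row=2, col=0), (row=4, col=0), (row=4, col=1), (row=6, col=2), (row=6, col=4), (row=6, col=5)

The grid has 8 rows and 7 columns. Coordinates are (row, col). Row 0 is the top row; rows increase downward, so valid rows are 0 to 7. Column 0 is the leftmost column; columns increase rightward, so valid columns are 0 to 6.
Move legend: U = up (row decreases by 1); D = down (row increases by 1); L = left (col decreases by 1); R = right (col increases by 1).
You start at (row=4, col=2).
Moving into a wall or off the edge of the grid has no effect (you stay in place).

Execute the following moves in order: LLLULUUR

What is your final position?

Answer: Final position: (row=1, col=2)

Derivation:
Start: (row=4, col=2)
  [×3]L (left): blocked, stay at (row=4, col=2)
  U (up): (row=4, col=2) -> (row=3, col=2)
  L (left): (row=3, col=2) -> (row=3, col=1)
  U (up): (row=3, col=1) -> (row=2, col=1)
  U (up): (row=2, col=1) -> (row=1, col=1)
  R (right): (row=1, col=1) -> (row=1, col=2)
Final: (row=1, col=2)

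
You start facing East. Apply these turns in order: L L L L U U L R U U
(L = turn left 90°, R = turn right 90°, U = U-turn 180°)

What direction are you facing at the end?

Answer: Final heading: East

Derivation:
Start: East
  L (left (90° counter-clockwise)) -> North
  L (left (90° counter-clockwise)) -> West
  L (left (90° counter-clockwise)) -> South
  L (left (90° counter-clockwise)) -> East
  U (U-turn (180°)) -> West
  U (U-turn (180°)) -> East
  L (left (90° counter-clockwise)) -> North
  R (right (90° clockwise)) -> East
  U (U-turn (180°)) -> West
  U (U-turn (180°)) -> East
Final: East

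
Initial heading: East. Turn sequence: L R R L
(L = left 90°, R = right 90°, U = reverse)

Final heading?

Answer: Final heading: East

Derivation:
Start: East
  L (left (90° counter-clockwise)) -> North
  R (right (90° clockwise)) -> East
  R (right (90° clockwise)) -> South
  L (left (90° counter-clockwise)) -> East
Final: East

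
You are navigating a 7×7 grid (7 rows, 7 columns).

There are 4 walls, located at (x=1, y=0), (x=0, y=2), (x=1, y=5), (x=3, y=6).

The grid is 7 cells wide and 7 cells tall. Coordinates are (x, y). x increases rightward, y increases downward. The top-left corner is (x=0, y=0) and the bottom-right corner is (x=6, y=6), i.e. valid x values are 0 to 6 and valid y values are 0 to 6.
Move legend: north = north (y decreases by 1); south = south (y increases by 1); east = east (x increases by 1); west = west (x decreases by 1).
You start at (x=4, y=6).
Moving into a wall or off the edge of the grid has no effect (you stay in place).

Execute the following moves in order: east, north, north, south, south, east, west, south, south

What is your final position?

Start: (x=4, y=6)
  east (east): (x=4, y=6) -> (x=5, y=6)
  north (north): (x=5, y=6) -> (x=5, y=5)
  north (north): (x=5, y=5) -> (x=5, y=4)
  south (south): (x=5, y=4) -> (x=5, y=5)
  south (south): (x=5, y=5) -> (x=5, y=6)
  east (east): (x=5, y=6) -> (x=6, y=6)
  west (west): (x=6, y=6) -> (x=5, y=6)
  south (south): blocked, stay at (x=5, y=6)
  south (south): blocked, stay at (x=5, y=6)
Final: (x=5, y=6)

Answer: Final position: (x=5, y=6)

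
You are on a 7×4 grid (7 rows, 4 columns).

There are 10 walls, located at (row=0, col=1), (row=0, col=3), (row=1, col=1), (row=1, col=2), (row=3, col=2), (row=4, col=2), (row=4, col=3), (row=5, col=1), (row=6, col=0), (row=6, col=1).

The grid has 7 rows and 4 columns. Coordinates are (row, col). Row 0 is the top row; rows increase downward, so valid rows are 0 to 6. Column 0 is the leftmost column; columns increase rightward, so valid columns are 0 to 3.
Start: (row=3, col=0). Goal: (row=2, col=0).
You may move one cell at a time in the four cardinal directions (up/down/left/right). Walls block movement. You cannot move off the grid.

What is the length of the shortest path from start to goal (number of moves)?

Answer: Shortest path length: 1

Derivation:
BFS from (row=3, col=0) until reaching (row=2, col=0):
  Distance 0: (row=3, col=0)
  Distance 1: (row=2, col=0), (row=3, col=1), (row=4, col=0)  <- goal reached here
One shortest path (1 moves): (row=3, col=0) -> (row=2, col=0)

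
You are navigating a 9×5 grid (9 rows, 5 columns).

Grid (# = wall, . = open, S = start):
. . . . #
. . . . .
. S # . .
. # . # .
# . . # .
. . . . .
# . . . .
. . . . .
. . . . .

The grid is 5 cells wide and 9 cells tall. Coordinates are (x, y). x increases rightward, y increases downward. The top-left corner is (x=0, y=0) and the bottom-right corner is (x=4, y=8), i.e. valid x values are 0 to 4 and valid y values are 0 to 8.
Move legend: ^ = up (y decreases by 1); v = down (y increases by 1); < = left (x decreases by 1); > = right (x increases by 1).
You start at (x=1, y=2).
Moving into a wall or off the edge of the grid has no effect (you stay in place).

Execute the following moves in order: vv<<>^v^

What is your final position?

Start: (x=1, y=2)
  v (down): blocked, stay at (x=1, y=2)
  v (down): blocked, stay at (x=1, y=2)
  < (left): (x=1, y=2) -> (x=0, y=2)
  < (left): blocked, stay at (x=0, y=2)
  > (right): (x=0, y=2) -> (x=1, y=2)
  ^ (up): (x=1, y=2) -> (x=1, y=1)
  v (down): (x=1, y=1) -> (x=1, y=2)
  ^ (up): (x=1, y=2) -> (x=1, y=1)
Final: (x=1, y=1)

Answer: Final position: (x=1, y=1)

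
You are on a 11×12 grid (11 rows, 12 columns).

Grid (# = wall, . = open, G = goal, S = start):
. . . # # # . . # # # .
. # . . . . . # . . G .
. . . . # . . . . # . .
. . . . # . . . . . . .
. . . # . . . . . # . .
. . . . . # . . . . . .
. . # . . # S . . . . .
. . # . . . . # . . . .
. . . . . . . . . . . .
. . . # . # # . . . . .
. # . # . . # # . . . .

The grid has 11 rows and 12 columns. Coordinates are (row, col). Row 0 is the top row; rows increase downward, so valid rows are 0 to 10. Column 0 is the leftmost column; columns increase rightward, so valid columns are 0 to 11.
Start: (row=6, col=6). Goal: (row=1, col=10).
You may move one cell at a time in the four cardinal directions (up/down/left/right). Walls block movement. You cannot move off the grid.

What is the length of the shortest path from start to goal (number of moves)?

Answer: Shortest path length: 9

Derivation:
BFS from (row=6, col=6) until reaching (row=1, col=10):
  Distance 0: (row=6, col=6)
  Distance 1: (row=5, col=6), (row=6, col=7), (row=7, col=6)
  Distance 2: (row=4, col=6), (row=5, col=7), (row=6, col=8), (row=7, col=5), (row=8, col=6)
  Distance 3: (row=3, col=6), (row=4, col=5), (row=4, col=7), (row=5, col=8), (row=6, col=9), (row=7, col=4), (row=7, col=8), (row=8, col=5), (row=8, col=7)
  Distance 4: (row=2, col=6), (row=3, col=5), (row=3, col=7), (row=4, col=4), (row=4, col=8), (row=5, col=9), (row=6, col=4), (row=6, col=10), (row=7, col=3), (row=7, col=9), (row=8, col=4), (row=8, col=8), (row=9, col=7)
  Distance 5: (row=1, col=6), (row=2, col=5), (row=2, col=7), (row=3, col=8), (row=5, col=4), (row=5, col=10), (row=6, col=3), (row=6, col=11), (row=7, col=10), (row=8, col=3), (row=8, col=9), (row=9, col=4), (row=9, col=8)
  Distance 6: (row=0, col=6), (row=1, col=5), (row=2, col=8), (row=3, col=9), (row=4, col=10), (row=5, col=3), (row=5, col=11), (row=7, col=11), (row=8, col=2), (row=8, col=10), (row=9, col=9), (row=10, col=4), (row=10, col=8)
  Distance 7: (row=0, col=7), (row=1, col=4), (row=1, col=8), (row=3, col=10), (row=4, col=11), (row=5, col=2), (row=8, col=1), (row=8, col=11), (row=9, col=2), (row=9, col=10), (row=10, col=5), (row=10, col=9)
  Distance 8: (row=1, col=3), (row=1, col=9), (row=2, col=10), (row=3, col=11), (row=4, col=2), (row=5, col=1), (row=7, col=1), (row=8, col=0), (row=9, col=1), (row=9, col=11), (row=10, col=2), (row=10, col=10)
  Distance 9: (row=1, col=2), (row=1, col=10), (row=2, col=3), (row=2, col=11), (row=3, col=2), (row=4, col=1), (row=5, col=0), (row=6, col=1), (row=7, col=0), (row=9, col=0), (row=10, col=11)  <- goal reached here
One shortest path (9 moves): (row=6, col=6) -> (row=6, col=7) -> (row=6, col=8) -> (row=6, col=9) -> (row=6, col=10) -> (row=5, col=10) -> (row=4, col=10) -> (row=3, col=10) -> (row=2, col=10) -> (row=1, col=10)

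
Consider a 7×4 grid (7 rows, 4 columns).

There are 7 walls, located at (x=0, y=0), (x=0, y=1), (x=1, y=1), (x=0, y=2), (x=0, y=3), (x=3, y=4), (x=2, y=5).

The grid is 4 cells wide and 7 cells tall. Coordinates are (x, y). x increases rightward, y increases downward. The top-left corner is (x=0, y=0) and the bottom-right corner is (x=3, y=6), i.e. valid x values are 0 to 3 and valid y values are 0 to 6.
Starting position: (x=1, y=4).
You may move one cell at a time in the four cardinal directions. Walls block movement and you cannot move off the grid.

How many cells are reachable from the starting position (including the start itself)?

Answer: Reachable cells: 21

Derivation:
BFS flood-fill from (x=1, y=4):
  Distance 0: (x=1, y=4)
  Distance 1: (x=1, y=3), (x=0, y=4), (x=2, y=4), (x=1, y=5)
  Distance 2: (x=1, y=2), (x=2, y=3), (x=0, y=5), (x=1, y=6)
  Distance 3: (x=2, y=2), (x=3, y=3), (x=0, y=6), (x=2, y=6)
  Distance 4: (x=2, y=1), (x=3, y=2), (x=3, y=6)
  Distance 5: (x=2, y=0), (x=3, y=1), (x=3, y=5)
  Distance 6: (x=1, y=0), (x=3, y=0)
Total reachable: 21 (grid has 21 open cells total)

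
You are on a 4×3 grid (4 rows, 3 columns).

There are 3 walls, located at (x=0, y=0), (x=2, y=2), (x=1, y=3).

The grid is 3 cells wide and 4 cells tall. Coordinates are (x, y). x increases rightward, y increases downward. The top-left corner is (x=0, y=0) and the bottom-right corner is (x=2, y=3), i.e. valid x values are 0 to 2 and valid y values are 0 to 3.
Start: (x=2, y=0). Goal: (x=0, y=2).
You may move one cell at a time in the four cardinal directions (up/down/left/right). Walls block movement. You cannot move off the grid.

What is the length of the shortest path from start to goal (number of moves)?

Answer: Shortest path length: 4

Derivation:
BFS from (x=2, y=0) until reaching (x=0, y=2):
  Distance 0: (x=2, y=0)
  Distance 1: (x=1, y=0), (x=2, y=1)
  Distance 2: (x=1, y=1)
  Distance 3: (x=0, y=1), (x=1, y=2)
  Distance 4: (x=0, y=2)  <- goal reached here
One shortest path (4 moves): (x=2, y=0) -> (x=1, y=0) -> (x=1, y=1) -> (x=0, y=1) -> (x=0, y=2)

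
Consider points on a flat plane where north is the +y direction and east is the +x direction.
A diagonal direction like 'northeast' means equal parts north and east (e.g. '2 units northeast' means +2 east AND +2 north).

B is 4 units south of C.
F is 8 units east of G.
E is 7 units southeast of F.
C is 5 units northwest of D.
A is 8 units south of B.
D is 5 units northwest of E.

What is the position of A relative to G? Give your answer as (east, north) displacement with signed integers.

Answer: A is at (east=5, north=-9) relative to G.

Derivation:
Place G at the origin (east=0, north=0).
  F is 8 units east of G: delta (east=+8, north=+0); F at (east=8, north=0).
  E is 7 units southeast of F: delta (east=+7, north=-7); E at (east=15, north=-7).
  D is 5 units northwest of E: delta (east=-5, north=+5); D at (east=10, north=-2).
  C is 5 units northwest of D: delta (east=-5, north=+5); C at (east=5, north=3).
  B is 4 units south of C: delta (east=+0, north=-4); B at (east=5, north=-1).
  A is 8 units south of B: delta (east=+0, north=-8); A at (east=5, north=-9).
Therefore A relative to G: (east=5, north=-9).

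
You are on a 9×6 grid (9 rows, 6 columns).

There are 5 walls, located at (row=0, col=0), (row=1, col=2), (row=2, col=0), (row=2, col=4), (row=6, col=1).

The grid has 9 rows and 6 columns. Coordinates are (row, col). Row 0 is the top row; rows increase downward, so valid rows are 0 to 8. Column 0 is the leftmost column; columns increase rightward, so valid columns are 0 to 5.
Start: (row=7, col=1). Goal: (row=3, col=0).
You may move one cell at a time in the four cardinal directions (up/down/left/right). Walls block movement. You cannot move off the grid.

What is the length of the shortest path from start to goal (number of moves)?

Answer: Shortest path length: 5

Derivation:
BFS from (row=7, col=1) until reaching (row=3, col=0):
  Distance 0: (row=7, col=1)
  Distance 1: (row=7, col=0), (row=7, col=2), (row=8, col=1)
  Distance 2: (row=6, col=0), (row=6, col=2), (row=7, col=3), (row=8, col=0), (row=8, col=2)
  Distance 3: (row=5, col=0), (row=5, col=2), (row=6, col=3), (row=7, col=4), (row=8, col=3)
  Distance 4: (row=4, col=0), (row=4, col=2), (row=5, col=1), (row=5, col=3), (row=6, col=4), (row=7, col=5), (row=8, col=4)
  Distance 5: (row=3, col=0), (row=3, col=2), (row=4, col=1), (row=4, col=3), (row=5, col=4), (row=6, col=5), (row=8, col=5)  <- goal reached here
One shortest path (5 moves): (row=7, col=1) -> (row=7, col=0) -> (row=6, col=0) -> (row=5, col=0) -> (row=4, col=0) -> (row=3, col=0)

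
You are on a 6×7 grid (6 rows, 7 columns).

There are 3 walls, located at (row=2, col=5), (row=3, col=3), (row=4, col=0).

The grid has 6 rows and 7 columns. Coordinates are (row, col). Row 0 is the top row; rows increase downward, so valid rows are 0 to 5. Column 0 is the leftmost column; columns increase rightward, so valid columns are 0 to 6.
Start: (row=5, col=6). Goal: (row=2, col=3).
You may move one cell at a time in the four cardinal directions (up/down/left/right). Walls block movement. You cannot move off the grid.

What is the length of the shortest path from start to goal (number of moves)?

BFS from (row=5, col=6) until reaching (row=2, col=3):
  Distance 0: (row=5, col=6)
  Distance 1: (row=4, col=6), (row=5, col=5)
  Distance 2: (row=3, col=6), (row=4, col=5), (row=5, col=4)
  Distance 3: (row=2, col=6), (row=3, col=5), (row=4, col=4), (row=5, col=3)
  Distance 4: (row=1, col=6), (row=3, col=4), (row=4, col=3), (row=5, col=2)
  Distance 5: (row=0, col=6), (row=1, col=5), (row=2, col=4), (row=4, col=2), (row=5, col=1)
  Distance 6: (row=0, col=5), (row=1, col=4), (row=2, col=3), (row=3, col=2), (row=4, col=1), (row=5, col=0)  <- goal reached here
One shortest path (6 moves): (row=5, col=6) -> (row=5, col=5) -> (row=5, col=4) -> (row=4, col=4) -> (row=3, col=4) -> (row=2, col=4) -> (row=2, col=3)

Answer: Shortest path length: 6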